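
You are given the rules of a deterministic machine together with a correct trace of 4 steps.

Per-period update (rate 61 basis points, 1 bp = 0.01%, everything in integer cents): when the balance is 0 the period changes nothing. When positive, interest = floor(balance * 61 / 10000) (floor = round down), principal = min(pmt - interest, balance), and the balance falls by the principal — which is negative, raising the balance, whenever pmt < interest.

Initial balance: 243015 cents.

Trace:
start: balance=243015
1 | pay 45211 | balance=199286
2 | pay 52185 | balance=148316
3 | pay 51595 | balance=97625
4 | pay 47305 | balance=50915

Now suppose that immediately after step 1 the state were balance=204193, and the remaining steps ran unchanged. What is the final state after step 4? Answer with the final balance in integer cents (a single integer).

state after step 1 := balance=204193
2 | pay 52185 | balance=153253
3 | pay 51595 | balance=102592
4 | pay 47305 | balance=55912

55912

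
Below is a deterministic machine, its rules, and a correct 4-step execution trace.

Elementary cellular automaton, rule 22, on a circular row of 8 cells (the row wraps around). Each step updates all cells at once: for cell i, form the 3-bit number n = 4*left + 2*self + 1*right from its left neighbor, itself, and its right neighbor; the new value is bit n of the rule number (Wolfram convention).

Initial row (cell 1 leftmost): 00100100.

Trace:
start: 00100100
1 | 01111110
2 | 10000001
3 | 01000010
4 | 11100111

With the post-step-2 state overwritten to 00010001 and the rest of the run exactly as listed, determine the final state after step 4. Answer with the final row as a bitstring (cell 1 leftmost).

state after step 2 := 00010001
3 | 10111011
4 | 00000000

00000000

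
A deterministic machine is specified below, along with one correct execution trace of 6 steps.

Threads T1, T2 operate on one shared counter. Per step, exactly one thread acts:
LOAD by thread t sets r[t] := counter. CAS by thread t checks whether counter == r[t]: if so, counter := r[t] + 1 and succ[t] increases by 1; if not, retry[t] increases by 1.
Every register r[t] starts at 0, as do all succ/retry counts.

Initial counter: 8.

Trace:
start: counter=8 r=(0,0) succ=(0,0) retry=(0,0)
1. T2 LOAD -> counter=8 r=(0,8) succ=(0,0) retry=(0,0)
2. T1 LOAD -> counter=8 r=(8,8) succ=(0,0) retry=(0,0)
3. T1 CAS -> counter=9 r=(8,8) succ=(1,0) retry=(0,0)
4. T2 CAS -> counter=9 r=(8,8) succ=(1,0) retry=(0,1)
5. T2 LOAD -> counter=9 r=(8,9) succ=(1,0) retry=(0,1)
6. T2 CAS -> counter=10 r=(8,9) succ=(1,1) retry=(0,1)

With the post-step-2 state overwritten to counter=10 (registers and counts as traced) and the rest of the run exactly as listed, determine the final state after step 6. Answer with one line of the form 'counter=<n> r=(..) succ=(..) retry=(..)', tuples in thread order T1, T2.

state after step 2 := counter=10 r=(8,8) succ=(0,0) retry=(0,0)
3. T1 CAS -> counter=10 r=(8,8) succ=(0,0) retry=(1,0)
4. T2 CAS -> counter=10 r=(8,8) succ=(0,0) retry=(1,1)
5. T2 LOAD -> counter=10 r=(8,10) succ=(0,0) retry=(1,1)
6. T2 CAS -> counter=11 r=(8,10) succ=(0,1) retry=(1,1)

counter=11 r=(8,10) succ=(0,1) retry=(1,1)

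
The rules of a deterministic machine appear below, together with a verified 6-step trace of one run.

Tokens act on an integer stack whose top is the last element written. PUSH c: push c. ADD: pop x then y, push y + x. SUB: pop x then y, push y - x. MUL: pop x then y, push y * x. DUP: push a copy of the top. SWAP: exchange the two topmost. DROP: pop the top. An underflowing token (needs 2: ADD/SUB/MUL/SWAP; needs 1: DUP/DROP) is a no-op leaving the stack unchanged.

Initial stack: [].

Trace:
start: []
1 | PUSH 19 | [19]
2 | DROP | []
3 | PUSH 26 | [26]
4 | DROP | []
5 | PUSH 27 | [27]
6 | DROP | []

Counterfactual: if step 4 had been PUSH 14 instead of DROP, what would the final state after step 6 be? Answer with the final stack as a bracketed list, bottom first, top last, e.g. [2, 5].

(re-executing from step 4 with the substitution; state before step 4: [26])
4 | PUSH 14 | [26, 14]
5 | PUSH 27 | [26, 14, 27]
6 | DROP | [26, 14]

[26, 14]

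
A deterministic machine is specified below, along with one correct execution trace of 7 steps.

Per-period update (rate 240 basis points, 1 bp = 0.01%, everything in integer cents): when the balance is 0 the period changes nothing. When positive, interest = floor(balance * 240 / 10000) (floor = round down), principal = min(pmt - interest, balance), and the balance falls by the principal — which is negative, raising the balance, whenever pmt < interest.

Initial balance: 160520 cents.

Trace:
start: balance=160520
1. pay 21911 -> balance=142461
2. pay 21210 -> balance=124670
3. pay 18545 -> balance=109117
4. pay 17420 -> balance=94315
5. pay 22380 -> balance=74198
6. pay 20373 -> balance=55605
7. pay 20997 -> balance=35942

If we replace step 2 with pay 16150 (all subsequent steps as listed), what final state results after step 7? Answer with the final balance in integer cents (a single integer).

41640

(re-executing from step 2 with the substitution; state before step 2: balance=142461)
2. pay 16150 -> balance=129730
3. pay 18545 -> balance=114298
4. pay 17420 -> balance=99621
5. pay 22380 -> balance=79631
6. pay 20373 -> balance=61169
7. pay 20997 -> balance=41640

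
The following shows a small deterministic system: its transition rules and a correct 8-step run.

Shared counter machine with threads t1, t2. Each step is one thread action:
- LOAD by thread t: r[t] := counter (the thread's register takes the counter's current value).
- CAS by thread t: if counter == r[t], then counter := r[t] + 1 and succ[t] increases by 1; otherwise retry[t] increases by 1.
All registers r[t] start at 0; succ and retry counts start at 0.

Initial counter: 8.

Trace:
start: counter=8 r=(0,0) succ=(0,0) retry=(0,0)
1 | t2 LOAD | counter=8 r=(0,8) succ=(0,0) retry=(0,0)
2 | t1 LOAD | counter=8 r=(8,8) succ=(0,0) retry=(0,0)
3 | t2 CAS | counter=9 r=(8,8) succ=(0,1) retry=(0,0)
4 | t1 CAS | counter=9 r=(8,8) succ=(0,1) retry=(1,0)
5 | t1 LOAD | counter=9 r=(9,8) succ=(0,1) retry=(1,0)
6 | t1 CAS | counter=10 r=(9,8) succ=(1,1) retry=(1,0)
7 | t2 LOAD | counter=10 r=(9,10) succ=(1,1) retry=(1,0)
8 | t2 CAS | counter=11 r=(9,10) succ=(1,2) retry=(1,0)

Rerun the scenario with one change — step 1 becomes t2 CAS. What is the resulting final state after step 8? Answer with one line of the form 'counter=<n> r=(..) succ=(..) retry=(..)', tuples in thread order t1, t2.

(re-executing from step 1 with the substitution; state before step 1: counter=8 r=(0,0) succ=(0,0) retry=(0,0))
1 | t2 CAS | counter=8 r=(0,0) succ=(0,0) retry=(0,1)
2 | t1 LOAD | counter=8 r=(8,0) succ=(0,0) retry=(0,1)
3 | t2 CAS | counter=8 r=(8,0) succ=(0,0) retry=(0,2)
4 | t1 CAS | counter=9 r=(8,0) succ=(1,0) retry=(0,2)
5 | t1 LOAD | counter=9 r=(9,0) succ=(1,0) retry=(0,2)
6 | t1 CAS | counter=10 r=(9,0) succ=(2,0) retry=(0,2)
7 | t2 LOAD | counter=10 r=(9,10) succ=(2,0) retry=(0,2)
8 | t2 CAS | counter=11 r=(9,10) succ=(2,1) retry=(0,2)

counter=11 r=(9,10) succ=(2,1) retry=(0,2)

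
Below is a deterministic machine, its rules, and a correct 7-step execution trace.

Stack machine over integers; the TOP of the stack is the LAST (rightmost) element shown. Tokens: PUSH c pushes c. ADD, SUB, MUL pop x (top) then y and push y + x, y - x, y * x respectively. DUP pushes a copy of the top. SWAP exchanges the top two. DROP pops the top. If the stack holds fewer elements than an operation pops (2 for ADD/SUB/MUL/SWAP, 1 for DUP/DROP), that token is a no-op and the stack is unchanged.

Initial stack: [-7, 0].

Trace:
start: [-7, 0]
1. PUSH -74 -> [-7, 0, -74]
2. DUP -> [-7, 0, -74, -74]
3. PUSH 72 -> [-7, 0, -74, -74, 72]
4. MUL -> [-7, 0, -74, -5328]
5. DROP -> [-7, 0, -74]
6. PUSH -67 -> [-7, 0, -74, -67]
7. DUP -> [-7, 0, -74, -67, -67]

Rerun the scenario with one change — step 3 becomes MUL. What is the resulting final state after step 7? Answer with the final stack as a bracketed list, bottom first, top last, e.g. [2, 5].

[-7, -67, -67]

(re-executing from step 3 with the substitution; state before step 3: [-7, 0, -74, -74])
3. MUL -> [-7, 0, 5476]
4. MUL -> [-7, 0]
5. DROP -> [-7]
6. PUSH -67 -> [-7, -67]
7. DUP -> [-7, -67, -67]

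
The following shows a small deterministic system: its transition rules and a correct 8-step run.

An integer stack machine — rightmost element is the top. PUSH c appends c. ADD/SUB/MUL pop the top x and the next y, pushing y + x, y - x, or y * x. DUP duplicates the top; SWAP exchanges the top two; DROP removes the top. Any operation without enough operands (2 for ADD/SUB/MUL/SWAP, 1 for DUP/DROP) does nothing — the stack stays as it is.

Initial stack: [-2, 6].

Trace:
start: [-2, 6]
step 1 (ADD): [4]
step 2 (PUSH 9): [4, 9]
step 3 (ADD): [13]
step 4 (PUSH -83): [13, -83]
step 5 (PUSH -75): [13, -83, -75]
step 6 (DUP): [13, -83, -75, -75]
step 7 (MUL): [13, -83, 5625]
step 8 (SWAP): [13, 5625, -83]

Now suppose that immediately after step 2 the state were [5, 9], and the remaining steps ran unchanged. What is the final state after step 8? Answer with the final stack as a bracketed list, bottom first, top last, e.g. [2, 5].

[14, 5625, -83]

state after step 2 := [5, 9]
step 3 (ADD): [14]
step 4 (PUSH -83): [14, -83]
step 5 (PUSH -75): [14, -83, -75]
step 6 (DUP): [14, -83, -75, -75]
step 7 (MUL): [14, -83, 5625]
step 8 (SWAP): [14, 5625, -83]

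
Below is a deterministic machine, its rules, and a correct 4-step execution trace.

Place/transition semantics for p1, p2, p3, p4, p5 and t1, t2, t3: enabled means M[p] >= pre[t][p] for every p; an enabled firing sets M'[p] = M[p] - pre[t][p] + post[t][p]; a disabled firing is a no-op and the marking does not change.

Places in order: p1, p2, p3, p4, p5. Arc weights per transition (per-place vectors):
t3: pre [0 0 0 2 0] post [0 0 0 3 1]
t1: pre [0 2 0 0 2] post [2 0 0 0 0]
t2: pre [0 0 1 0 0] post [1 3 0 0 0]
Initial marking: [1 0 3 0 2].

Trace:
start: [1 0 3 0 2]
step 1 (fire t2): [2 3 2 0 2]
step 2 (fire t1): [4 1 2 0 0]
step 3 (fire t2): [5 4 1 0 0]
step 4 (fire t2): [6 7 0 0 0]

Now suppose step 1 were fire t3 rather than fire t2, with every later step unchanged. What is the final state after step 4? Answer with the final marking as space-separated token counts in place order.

3 6 1 0 2

(re-executing from step 1 with the substitution; state before step 1: [1 0 3 0 2])
step 1 (fire t3): [1 0 3 0 2]
step 2 (fire t1): [1 0 3 0 2]
step 3 (fire t2): [2 3 2 0 2]
step 4 (fire t2): [3 6 1 0 2]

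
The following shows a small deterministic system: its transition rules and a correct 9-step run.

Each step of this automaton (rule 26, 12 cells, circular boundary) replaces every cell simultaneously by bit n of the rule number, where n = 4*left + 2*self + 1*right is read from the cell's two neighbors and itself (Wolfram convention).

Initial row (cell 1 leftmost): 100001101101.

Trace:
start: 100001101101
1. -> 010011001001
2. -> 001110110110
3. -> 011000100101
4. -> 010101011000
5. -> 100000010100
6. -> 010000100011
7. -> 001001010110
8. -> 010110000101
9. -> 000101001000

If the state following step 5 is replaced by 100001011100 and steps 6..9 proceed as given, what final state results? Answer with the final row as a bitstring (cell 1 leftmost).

state after step 5 := 100001011100
6. -> 010010010011
7. -> 001101101110
8. -> 011001001001
9. -> 010110110110

010110110110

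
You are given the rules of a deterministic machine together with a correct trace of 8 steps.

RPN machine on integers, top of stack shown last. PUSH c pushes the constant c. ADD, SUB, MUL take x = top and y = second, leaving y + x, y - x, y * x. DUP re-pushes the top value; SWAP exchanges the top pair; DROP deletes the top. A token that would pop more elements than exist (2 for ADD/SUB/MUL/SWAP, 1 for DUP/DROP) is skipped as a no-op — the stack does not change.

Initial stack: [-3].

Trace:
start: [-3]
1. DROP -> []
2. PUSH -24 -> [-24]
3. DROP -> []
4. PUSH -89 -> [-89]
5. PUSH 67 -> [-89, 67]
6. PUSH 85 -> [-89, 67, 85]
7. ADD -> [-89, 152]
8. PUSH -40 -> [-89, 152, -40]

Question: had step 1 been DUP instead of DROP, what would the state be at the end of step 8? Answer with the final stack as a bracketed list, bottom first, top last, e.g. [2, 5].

[-3, -3, -89, 152, -40]

(re-executing from step 1 with the substitution; state before step 1: [-3])
1. DUP -> [-3, -3]
2. PUSH -24 -> [-3, -3, -24]
3. DROP -> [-3, -3]
4. PUSH -89 -> [-3, -3, -89]
5. PUSH 67 -> [-3, -3, -89, 67]
6. PUSH 85 -> [-3, -3, -89, 67, 85]
7. ADD -> [-3, -3, -89, 152]
8. PUSH -40 -> [-3, -3, -89, 152, -40]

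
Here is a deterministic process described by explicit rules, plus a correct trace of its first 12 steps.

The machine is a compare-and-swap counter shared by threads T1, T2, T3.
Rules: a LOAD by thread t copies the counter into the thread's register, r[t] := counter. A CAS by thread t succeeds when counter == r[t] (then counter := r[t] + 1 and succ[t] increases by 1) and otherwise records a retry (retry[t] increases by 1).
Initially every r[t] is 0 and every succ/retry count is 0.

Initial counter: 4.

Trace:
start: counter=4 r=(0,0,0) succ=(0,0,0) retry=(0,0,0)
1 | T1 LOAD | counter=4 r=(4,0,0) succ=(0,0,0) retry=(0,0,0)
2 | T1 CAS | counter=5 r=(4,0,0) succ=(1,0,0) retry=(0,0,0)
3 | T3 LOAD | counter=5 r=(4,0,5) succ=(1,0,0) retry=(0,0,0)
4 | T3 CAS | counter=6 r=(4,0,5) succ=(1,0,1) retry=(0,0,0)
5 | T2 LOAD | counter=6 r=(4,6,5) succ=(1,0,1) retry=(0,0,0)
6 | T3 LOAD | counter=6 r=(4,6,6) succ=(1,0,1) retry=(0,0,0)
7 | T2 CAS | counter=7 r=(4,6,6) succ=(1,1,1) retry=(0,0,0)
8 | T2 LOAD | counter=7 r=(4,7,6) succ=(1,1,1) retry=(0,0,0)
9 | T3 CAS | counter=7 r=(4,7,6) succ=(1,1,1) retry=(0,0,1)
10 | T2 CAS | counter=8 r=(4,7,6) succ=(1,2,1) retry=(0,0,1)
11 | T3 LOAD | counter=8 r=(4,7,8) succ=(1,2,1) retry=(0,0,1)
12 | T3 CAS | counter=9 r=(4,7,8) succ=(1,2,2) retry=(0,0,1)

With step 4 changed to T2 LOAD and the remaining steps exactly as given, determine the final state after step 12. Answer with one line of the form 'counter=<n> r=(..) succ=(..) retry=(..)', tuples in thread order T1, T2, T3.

counter=8 r=(4,6,7) succ=(1,2,1) retry=(0,0,1)

(re-executing from step 4 with the substitution; state before step 4: counter=5 r=(4,0,5) succ=(1,0,0) retry=(0,0,0))
4 | T2 LOAD | counter=5 r=(4,5,5) succ=(1,0,0) retry=(0,0,0)
5 | T2 LOAD | counter=5 r=(4,5,5) succ=(1,0,0) retry=(0,0,0)
6 | T3 LOAD | counter=5 r=(4,5,5) succ=(1,0,0) retry=(0,0,0)
7 | T2 CAS | counter=6 r=(4,5,5) succ=(1,1,0) retry=(0,0,0)
8 | T2 LOAD | counter=6 r=(4,6,5) succ=(1,1,0) retry=(0,0,0)
9 | T3 CAS | counter=6 r=(4,6,5) succ=(1,1,0) retry=(0,0,1)
10 | T2 CAS | counter=7 r=(4,6,5) succ=(1,2,0) retry=(0,0,1)
11 | T3 LOAD | counter=7 r=(4,6,7) succ=(1,2,0) retry=(0,0,1)
12 | T3 CAS | counter=8 r=(4,6,7) succ=(1,2,1) retry=(0,0,1)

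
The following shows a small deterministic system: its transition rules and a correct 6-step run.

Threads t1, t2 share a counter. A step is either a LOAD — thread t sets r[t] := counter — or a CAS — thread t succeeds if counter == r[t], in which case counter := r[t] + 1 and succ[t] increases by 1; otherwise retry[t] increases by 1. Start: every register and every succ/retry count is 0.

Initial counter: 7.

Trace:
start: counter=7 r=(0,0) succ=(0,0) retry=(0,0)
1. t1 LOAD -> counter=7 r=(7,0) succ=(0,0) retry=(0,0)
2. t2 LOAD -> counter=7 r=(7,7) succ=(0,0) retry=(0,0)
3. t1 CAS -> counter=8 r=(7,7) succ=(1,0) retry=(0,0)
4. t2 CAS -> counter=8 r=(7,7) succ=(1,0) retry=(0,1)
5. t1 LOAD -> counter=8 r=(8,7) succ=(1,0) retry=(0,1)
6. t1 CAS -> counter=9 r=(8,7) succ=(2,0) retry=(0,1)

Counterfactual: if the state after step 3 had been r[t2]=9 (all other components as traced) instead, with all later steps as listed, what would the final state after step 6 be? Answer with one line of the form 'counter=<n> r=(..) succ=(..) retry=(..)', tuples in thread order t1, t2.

state after step 3 := counter=8 r=(7,9) succ=(1,0) retry=(0,0)
4. t2 CAS -> counter=8 r=(7,9) succ=(1,0) retry=(0,1)
5. t1 LOAD -> counter=8 r=(8,9) succ=(1,0) retry=(0,1)
6. t1 CAS -> counter=9 r=(8,9) succ=(2,0) retry=(0,1)

counter=9 r=(8,9) succ=(2,0) retry=(0,1)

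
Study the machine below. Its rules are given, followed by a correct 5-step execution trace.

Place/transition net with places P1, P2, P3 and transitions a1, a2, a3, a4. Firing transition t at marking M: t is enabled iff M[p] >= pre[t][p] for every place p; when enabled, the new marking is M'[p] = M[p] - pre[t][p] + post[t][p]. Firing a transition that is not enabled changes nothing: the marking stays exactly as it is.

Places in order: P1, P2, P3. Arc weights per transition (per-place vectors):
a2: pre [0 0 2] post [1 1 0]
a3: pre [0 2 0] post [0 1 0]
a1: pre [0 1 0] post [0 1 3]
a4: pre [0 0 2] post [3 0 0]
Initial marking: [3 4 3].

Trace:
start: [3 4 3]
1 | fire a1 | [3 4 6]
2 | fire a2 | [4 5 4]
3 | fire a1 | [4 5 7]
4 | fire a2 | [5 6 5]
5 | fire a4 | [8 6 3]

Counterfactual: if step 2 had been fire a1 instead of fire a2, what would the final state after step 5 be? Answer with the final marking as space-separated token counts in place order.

7 5 8

(re-executing from step 2 with the substitution; state before step 2: [3 4 6])
2 | fire a1 | [3 4 9]
3 | fire a1 | [3 4 12]
4 | fire a2 | [4 5 10]
5 | fire a4 | [7 5 8]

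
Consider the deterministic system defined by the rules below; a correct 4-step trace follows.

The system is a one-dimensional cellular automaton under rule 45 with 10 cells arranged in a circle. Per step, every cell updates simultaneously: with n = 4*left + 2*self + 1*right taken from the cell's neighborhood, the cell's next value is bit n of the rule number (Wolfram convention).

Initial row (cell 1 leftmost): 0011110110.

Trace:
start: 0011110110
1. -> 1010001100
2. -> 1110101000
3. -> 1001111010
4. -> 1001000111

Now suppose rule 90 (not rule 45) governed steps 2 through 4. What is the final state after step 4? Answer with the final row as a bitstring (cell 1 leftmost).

1001101011

(re-executing steps 2..4 under rule 90; state before step 2: 1010001100)
2. -> 0001011111
3. -> 1010010001
4. -> 1001101011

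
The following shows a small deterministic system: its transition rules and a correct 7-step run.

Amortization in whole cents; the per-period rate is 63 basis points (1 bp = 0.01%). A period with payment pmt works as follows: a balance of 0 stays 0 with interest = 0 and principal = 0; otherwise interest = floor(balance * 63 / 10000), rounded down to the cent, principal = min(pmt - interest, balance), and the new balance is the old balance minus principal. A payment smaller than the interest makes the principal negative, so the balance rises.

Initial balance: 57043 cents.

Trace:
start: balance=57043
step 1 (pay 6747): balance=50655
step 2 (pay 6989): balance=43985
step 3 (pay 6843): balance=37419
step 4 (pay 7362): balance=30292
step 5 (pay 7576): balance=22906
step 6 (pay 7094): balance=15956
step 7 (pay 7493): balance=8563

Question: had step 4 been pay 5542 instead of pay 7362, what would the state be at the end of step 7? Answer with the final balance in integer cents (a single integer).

(re-executing from step 4 with the substitution; state before step 4: balance=37419)
step 4 (pay 5542): balance=32112
step 5 (pay 7576): balance=24738
step 6 (pay 7094): balance=17799
step 7 (pay 7493): balance=10418

10418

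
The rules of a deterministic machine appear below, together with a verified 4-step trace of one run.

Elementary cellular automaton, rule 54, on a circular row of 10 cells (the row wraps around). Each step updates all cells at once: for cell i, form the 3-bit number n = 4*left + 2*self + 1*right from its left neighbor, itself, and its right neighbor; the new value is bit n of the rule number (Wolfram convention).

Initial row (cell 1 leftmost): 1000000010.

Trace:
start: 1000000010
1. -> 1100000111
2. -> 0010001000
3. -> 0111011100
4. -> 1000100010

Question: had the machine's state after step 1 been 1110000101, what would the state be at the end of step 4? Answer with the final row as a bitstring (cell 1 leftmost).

state after step 1 := 1110000101
2. -> 0001001110
3. -> 0011110001
4. -> 1100001011

1100001011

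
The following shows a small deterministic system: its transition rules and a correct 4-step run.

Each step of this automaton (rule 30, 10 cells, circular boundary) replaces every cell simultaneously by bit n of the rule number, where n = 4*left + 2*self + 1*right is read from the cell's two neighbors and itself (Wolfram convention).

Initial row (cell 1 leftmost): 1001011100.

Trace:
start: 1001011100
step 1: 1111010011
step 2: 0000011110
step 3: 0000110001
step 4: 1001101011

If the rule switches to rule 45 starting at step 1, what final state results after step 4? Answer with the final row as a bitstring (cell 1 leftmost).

0001111111

(re-executing steps 1..4 under rule 45; state before step 1: 1001011100)
step 1: 1001110000
step 2: 1001000110
step 3: 1001010101
step 4: 0001111111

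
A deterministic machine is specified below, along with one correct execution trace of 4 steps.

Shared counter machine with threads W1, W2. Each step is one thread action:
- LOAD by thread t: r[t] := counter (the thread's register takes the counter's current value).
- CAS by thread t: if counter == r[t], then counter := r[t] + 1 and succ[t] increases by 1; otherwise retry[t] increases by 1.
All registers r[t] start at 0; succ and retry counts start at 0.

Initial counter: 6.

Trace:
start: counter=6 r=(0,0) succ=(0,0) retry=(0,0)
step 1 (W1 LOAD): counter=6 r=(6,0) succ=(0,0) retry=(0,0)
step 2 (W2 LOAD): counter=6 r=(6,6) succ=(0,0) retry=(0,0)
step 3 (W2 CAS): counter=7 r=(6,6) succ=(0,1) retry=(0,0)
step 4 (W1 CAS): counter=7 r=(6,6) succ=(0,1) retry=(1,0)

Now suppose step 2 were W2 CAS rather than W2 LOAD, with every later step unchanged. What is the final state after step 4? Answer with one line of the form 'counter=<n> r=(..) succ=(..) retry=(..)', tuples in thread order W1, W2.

(re-executing from step 2 with the substitution; state before step 2: counter=6 r=(6,0) succ=(0,0) retry=(0,0))
step 2 (W2 CAS): counter=6 r=(6,0) succ=(0,0) retry=(0,1)
step 3 (W2 CAS): counter=6 r=(6,0) succ=(0,0) retry=(0,2)
step 4 (W1 CAS): counter=7 r=(6,0) succ=(1,0) retry=(0,2)

counter=7 r=(6,0) succ=(1,0) retry=(0,2)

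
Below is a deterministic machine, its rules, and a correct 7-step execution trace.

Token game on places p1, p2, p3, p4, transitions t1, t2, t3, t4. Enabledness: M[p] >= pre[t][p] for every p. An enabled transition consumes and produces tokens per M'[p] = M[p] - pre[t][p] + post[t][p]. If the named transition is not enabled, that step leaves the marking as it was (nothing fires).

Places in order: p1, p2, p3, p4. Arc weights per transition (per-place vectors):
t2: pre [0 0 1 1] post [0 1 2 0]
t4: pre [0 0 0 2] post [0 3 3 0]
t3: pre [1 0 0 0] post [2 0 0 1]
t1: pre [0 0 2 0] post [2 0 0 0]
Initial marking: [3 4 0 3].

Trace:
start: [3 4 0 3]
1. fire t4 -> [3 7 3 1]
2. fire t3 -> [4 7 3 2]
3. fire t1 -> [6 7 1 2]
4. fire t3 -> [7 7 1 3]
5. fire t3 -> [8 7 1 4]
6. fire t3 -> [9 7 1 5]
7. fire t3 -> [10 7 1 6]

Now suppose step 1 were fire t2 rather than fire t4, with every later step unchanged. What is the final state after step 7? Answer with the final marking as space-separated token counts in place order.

8 4 0 8

(re-executing from step 1 with the substitution; state before step 1: [3 4 0 3])
1. fire t2 -> [3 4 0 3]
2. fire t3 -> [4 4 0 4]
3. fire t1 -> [4 4 0 4]
4. fire t3 -> [5 4 0 5]
5. fire t3 -> [6 4 0 6]
6. fire t3 -> [7 4 0 7]
7. fire t3 -> [8 4 0 8]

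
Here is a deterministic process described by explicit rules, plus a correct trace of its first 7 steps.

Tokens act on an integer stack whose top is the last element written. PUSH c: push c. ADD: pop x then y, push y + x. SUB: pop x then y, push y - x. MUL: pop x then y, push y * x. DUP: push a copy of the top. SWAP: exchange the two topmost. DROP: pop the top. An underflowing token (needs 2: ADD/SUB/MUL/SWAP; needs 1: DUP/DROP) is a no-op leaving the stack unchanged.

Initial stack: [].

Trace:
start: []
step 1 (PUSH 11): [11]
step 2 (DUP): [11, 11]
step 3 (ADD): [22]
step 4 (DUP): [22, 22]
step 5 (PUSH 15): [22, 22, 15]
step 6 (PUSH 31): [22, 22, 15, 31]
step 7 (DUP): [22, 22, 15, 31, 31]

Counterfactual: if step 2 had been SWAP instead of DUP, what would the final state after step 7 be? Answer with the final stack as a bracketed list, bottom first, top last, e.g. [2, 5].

(re-executing from step 2 with the substitution; state before step 2: [11])
step 2 (SWAP): [11]
step 3 (ADD): [11]
step 4 (DUP): [11, 11]
step 5 (PUSH 15): [11, 11, 15]
step 6 (PUSH 31): [11, 11, 15, 31]
step 7 (DUP): [11, 11, 15, 31, 31]

[11, 11, 15, 31, 31]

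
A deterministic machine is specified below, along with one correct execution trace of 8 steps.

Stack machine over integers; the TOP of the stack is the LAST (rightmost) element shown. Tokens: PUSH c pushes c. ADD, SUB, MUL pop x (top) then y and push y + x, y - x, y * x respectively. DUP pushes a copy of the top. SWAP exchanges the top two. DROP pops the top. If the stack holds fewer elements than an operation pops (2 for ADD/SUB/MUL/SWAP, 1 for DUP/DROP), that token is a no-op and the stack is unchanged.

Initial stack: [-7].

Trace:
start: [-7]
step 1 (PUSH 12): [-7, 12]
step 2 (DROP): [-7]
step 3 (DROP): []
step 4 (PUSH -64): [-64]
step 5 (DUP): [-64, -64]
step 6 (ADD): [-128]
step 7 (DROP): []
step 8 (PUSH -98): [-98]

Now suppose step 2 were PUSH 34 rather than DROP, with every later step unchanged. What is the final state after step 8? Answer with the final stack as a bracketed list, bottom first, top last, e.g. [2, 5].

(re-executing from step 2 with the substitution; state before step 2: [-7, 12])
step 2 (PUSH 34): [-7, 12, 34]
step 3 (DROP): [-7, 12]
step 4 (PUSH -64): [-7, 12, -64]
step 5 (DUP): [-7, 12, -64, -64]
step 6 (ADD): [-7, 12, -128]
step 7 (DROP): [-7, 12]
step 8 (PUSH -98): [-7, 12, -98]

[-7, 12, -98]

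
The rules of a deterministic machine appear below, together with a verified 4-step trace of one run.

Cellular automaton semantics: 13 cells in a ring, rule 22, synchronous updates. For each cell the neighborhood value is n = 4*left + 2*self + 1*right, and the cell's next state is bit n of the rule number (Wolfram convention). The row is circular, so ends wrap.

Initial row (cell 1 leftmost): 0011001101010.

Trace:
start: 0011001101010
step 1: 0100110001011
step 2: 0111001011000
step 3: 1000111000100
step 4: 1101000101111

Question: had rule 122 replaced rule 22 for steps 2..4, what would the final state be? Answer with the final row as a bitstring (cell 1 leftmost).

1011011111111

(re-executing steps 2..4 under rule 122; state before step 2: 0100110001011)
step 2: 1011111010111
step 3: 1110001101100
step 4: 1011011111111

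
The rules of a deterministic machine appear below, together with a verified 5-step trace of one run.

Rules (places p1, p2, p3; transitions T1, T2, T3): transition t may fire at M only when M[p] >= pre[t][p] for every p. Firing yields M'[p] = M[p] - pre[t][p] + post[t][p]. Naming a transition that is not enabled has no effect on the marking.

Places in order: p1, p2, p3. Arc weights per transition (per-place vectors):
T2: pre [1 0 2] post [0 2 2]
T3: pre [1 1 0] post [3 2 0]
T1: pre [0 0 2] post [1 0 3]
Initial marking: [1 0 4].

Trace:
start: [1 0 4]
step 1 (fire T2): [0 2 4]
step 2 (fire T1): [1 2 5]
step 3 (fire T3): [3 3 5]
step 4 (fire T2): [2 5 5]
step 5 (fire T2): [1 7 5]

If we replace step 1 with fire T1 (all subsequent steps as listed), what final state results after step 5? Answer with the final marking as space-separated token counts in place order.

(re-executing from step 1 with the substitution; state before step 1: [1 0 4])
step 1 (fire T1): [2 0 5]
step 2 (fire T1): [3 0 6]
step 3 (fire T3): [3 0 6]
step 4 (fire T2): [2 2 6]
step 5 (fire T2): [1 4 6]

1 4 6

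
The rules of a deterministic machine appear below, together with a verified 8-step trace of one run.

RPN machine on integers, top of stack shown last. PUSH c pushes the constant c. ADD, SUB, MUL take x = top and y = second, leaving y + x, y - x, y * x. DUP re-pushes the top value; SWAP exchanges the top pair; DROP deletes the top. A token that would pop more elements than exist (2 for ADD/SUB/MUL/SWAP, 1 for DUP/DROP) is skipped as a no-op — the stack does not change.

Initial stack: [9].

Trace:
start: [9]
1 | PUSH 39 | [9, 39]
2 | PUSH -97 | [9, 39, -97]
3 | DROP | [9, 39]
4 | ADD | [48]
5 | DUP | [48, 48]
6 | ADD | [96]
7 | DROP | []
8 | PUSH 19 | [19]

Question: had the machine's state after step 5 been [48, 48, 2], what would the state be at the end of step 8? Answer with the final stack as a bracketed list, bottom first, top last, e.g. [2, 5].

state after step 5 := [48, 48, 2]
6 | ADD | [48, 50]
7 | DROP | [48]
8 | PUSH 19 | [48, 19]

[48, 19]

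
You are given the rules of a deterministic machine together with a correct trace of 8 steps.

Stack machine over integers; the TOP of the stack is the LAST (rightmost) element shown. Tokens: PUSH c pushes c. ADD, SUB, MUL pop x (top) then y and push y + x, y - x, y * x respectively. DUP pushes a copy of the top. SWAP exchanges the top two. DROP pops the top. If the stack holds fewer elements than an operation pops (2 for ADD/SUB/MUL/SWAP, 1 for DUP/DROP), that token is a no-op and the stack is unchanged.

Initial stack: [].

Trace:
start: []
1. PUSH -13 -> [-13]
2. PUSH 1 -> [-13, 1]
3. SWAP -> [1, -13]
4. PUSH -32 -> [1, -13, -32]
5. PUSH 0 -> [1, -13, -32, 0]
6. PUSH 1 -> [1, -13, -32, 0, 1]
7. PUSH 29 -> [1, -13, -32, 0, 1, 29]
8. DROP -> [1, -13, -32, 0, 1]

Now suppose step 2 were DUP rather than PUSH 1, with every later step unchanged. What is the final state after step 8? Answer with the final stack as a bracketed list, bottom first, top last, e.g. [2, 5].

[-13, -13, -32, 0, 1]

(re-executing from step 2 with the substitution; state before step 2: [-13])
2. DUP -> [-13, -13]
3. SWAP -> [-13, -13]
4. PUSH -32 -> [-13, -13, -32]
5. PUSH 0 -> [-13, -13, -32, 0]
6. PUSH 1 -> [-13, -13, -32, 0, 1]
7. PUSH 29 -> [-13, -13, -32, 0, 1, 29]
8. DROP -> [-13, -13, -32, 0, 1]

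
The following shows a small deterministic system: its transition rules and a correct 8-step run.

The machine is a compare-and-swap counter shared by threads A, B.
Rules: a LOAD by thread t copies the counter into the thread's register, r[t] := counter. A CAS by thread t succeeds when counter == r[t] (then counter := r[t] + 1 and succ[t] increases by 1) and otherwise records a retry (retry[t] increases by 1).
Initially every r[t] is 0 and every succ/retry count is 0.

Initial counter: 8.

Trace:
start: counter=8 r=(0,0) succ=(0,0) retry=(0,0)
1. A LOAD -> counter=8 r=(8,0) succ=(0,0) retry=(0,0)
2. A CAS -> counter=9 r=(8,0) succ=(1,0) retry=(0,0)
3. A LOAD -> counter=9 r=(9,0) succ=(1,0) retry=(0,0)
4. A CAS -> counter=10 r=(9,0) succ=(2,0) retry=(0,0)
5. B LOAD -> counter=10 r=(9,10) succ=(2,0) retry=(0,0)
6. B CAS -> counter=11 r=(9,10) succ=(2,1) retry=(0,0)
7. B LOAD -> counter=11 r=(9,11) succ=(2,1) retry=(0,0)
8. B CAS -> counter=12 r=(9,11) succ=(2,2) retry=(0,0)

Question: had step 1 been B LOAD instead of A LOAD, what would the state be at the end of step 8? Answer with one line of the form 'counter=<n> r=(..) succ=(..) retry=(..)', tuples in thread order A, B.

(re-executing from step 1 with the substitution; state before step 1: counter=8 r=(0,0) succ=(0,0) retry=(0,0))
1. B LOAD -> counter=8 r=(0,8) succ=(0,0) retry=(0,0)
2. A CAS -> counter=8 r=(0,8) succ=(0,0) retry=(1,0)
3. A LOAD -> counter=8 r=(8,8) succ=(0,0) retry=(1,0)
4. A CAS -> counter=9 r=(8,8) succ=(1,0) retry=(1,0)
5. B LOAD -> counter=9 r=(8,9) succ=(1,0) retry=(1,0)
6. B CAS -> counter=10 r=(8,9) succ=(1,1) retry=(1,0)
7. B LOAD -> counter=10 r=(8,10) succ=(1,1) retry=(1,0)
8. B CAS -> counter=11 r=(8,10) succ=(1,2) retry=(1,0)

counter=11 r=(8,10) succ=(1,2) retry=(1,0)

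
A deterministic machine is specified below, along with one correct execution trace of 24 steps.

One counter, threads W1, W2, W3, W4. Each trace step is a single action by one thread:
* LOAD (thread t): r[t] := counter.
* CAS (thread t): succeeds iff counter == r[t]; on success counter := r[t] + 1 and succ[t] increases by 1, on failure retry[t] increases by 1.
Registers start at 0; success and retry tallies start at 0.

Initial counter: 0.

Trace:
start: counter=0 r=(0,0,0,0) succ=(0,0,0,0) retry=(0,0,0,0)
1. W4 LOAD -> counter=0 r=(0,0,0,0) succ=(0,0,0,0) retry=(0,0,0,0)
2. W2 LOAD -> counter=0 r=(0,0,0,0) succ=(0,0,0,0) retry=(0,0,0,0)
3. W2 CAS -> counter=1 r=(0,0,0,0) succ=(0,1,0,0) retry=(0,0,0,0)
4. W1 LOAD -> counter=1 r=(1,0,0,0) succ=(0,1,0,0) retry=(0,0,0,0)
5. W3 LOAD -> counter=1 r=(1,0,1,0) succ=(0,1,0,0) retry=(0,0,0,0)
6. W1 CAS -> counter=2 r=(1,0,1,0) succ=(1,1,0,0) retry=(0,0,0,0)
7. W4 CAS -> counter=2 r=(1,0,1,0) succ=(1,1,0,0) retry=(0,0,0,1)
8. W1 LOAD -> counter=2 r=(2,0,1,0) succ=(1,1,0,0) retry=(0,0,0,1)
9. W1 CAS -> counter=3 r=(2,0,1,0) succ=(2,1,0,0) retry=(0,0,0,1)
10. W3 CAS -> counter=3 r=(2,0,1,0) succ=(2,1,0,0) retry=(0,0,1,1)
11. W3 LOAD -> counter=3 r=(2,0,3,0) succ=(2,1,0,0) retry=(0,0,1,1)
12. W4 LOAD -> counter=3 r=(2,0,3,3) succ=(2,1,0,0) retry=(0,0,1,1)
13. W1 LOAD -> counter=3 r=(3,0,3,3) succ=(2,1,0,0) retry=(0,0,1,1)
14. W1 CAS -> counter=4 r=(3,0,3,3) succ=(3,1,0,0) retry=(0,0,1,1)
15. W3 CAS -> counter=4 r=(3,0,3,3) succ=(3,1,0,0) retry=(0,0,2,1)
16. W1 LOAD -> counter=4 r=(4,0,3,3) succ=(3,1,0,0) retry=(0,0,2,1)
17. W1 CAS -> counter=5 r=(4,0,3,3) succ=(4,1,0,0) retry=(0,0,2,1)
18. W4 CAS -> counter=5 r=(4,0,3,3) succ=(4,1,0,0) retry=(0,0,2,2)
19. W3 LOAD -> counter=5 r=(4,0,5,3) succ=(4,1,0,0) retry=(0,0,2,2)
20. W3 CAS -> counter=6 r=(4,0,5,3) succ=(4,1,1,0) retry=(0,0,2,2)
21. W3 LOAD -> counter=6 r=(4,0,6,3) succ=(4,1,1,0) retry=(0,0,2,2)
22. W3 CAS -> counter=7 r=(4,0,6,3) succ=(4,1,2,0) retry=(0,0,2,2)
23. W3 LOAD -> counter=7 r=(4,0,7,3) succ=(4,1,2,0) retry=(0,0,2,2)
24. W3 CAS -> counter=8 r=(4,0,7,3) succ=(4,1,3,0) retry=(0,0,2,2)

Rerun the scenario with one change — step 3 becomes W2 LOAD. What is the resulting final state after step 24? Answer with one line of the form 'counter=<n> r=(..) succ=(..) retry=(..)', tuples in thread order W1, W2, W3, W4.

(re-executing from step 3 with the substitution; state before step 3: counter=0 r=(0,0,0,0) succ=(0,0,0,0) retry=(0,0,0,0))
3. W2 LOAD -> counter=0 r=(0,0,0,0) succ=(0,0,0,0) retry=(0,0,0,0)
4. W1 LOAD -> counter=0 r=(0,0,0,0) succ=(0,0,0,0) retry=(0,0,0,0)
5. W3 LOAD -> counter=0 r=(0,0,0,0) succ=(0,0,0,0) retry=(0,0,0,0)
6. W1 CAS -> counter=1 r=(0,0,0,0) succ=(1,0,0,0) retry=(0,0,0,0)
7. W4 CAS -> counter=1 r=(0,0,0,0) succ=(1,0,0,0) retry=(0,0,0,1)
8. W1 LOAD -> counter=1 r=(1,0,0,0) succ=(1,0,0,0) retry=(0,0,0,1)
9. W1 CAS -> counter=2 r=(1,0,0,0) succ=(2,0,0,0) retry=(0,0,0,1)
10. W3 CAS -> counter=2 r=(1,0,0,0) succ=(2,0,0,0) retry=(0,0,1,1)
11. W3 LOAD -> counter=2 r=(1,0,2,0) succ=(2,0,0,0) retry=(0,0,1,1)
12. W4 LOAD -> counter=2 r=(1,0,2,2) succ=(2,0,0,0) retry=(0,0,1,1)
13. W1 LOAD -> counter=2 r=(2,0,2,2) succ=(2,0,0,0) retry=(0,0,1,1)
14. W1 CAS -> counter=3 r=(2,0,2,2) succ=(3,0,0,0) retry=(0,0,1,1)
15. W3 CAS -> counter=3 r=(2,0,2,2) succ=(3,0,0,0) retry=(0,0,2,1)
16. W1 LOAD -> counter=3 r=(3,0,2,2) succ=(3,0,0,0) retry=(0,0,2,1)
17. W1 CAS -> counter=4 r=(3,0,2,2) succ=(4,0,0,0) retry=(0,0,2,1)
18. W4 CAS -> counter=4 r=(3,0,2,2) succ=(4,0,0,0) retry=(0,0,2,2)
19. W3 LOAD -> counter=4 r=(3,0,4,2) succ=(4,0,0,0) retry=(0,0,2,2)
20. W3 CAS -> counter=5 r=(3,0,4,2) succ=(4,0,1,0) retry=(0,0,2,2)
21. W3 LOAD -> counter=5 r=(3,0,5,2) succ=(4,0,1,0) retry=(0,0,2,2)
22. W3 CAS -> counter=6 r=(3,0,5,2) succ=(4,0,2,0) retry=(0,0,2,2)
23. W3 LOAD -> counter=6 r=(3,0,6,2) succ=(4,0,2,0) retry=(0,0,2,2)
24. W3 CAS -> counter=7 r=(3,0,6,2) succ=(4,0,3,0) retry=(0,0,2,2)

counter=7 r=(3,0,6,2) succ=(4,0,3,0) retry=(0,0,2,2)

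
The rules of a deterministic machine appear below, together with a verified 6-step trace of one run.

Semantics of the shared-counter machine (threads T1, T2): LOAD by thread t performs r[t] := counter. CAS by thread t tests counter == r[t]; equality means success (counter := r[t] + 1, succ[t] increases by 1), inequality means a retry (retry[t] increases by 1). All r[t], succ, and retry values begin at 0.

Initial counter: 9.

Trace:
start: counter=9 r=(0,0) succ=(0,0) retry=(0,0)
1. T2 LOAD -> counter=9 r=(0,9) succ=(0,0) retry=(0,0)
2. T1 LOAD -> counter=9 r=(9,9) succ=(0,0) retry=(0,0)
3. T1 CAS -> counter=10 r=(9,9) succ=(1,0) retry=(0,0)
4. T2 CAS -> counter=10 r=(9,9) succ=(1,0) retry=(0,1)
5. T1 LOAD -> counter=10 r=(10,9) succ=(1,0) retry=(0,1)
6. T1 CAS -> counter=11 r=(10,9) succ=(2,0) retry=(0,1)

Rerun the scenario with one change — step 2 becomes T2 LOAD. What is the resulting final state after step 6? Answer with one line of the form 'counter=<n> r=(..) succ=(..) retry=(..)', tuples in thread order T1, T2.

(re-executing from step 2 with the substitution; state before step 2: counter=9 r=(0,9) succ=(0,0) retry=(0,0))
2. T2 LOAD -> counter=9 r=(0,9) succ=(0,0) retry=(0,0)
3. T1 CAS -> counter=9 r=(0,9) succ=(0,0) retry=(1,0)
4. T2 CAS -> counter=10 r=(0,9) succ=(0,1) retry=(1,0)
5. T1 LOAD -> counter=10 r=(10,9) succ=(0,1) retry=(1,0)
6. T1 CAS -> counter=11 r=(10,9) succ=(1,1) retry=(1,0)

counter=11 r=(10,9) succ=(1,1) retry=(1,0)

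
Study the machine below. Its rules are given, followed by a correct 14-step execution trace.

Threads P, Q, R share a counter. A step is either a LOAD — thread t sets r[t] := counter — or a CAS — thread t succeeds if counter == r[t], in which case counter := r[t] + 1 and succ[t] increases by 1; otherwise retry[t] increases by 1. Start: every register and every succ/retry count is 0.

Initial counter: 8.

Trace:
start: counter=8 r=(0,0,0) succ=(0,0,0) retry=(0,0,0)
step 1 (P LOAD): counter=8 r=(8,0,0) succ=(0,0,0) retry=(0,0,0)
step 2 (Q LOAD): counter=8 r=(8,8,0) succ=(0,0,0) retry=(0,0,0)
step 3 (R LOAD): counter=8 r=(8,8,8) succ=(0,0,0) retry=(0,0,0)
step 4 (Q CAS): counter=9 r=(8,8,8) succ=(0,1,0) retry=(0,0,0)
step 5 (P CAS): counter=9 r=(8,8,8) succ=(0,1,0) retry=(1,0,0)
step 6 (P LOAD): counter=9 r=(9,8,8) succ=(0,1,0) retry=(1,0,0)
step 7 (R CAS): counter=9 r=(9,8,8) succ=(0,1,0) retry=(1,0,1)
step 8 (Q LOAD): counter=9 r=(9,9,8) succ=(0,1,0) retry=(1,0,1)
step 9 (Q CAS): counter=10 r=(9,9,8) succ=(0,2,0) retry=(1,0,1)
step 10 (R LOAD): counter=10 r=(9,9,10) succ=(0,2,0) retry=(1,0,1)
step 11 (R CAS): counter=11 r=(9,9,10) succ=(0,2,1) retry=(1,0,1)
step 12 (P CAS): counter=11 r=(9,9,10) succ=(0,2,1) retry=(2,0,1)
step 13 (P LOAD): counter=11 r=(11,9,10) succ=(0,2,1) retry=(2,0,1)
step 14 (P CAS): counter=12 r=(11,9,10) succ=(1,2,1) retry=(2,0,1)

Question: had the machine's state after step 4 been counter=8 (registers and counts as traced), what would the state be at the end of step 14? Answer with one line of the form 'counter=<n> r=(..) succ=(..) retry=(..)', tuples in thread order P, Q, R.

state after step 4 := counter=8 r=(8,8,8) succ=(0,1,0) retry=(0,0,0)
step 5 (P CAS): counter=9 r=(8,8,8) succ=(1,1,0) retry=(0,0,0)
step 6 (P LOAD): counter=9 r=(9,8,8) succ=(1,1,0) retry=(0,0,0)
step 7 (R CAS): counter=9 r=(9,8,8) succ=(1,1,0) retry=(0,0,1)
step 8 (Q LOAD): counter=9 r=(9,9,8) succ=(1,1,0) retry=(0,0,1)
step 9 (Q CAS): counter=10 r=(9,9,8) succ=(1,2,0) retry=(0,0,1)
step 10 (R LOAD): counter=10 r=(9,9,10) succ=(1,2,0) retry=(0,0,1)
step 11 (R CAS): counter=11 r=(9,9,10) succ=(1,2,1) retry=(0,0,1)
step 12 (P CAS): counter=11 r=(9,9,10) succ=(1,2,1) retry=(1,0,1)
step 13 (P LOAD): counter=11 r=(11,9,10) succ=(1,2,1) retry=(1,0,1)
step 14 (P CAS): counter=12 r=(11,9,10) succ=(2,2,1) retry=(1,0,1)

counter=12 r=(11,9,10) succ=(2,2,1) retry=(1,0,1)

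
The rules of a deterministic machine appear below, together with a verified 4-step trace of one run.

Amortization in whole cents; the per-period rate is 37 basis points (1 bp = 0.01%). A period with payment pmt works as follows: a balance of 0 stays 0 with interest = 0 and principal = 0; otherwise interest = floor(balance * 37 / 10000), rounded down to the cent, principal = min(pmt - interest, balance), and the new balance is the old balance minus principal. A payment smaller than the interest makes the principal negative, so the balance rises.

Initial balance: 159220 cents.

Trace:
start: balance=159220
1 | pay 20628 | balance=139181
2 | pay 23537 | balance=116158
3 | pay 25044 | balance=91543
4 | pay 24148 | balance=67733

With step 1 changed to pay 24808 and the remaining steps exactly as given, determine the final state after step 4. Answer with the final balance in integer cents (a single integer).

(re-executing from step 1 with the substitution; state before step 1: balance=159220)
1 | pay 24808 | balance=135001
2 | pay 23537 | balance=111963
3 | pay 25044 | balance=87333
4 | pay 24148 | balance=63508

63508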